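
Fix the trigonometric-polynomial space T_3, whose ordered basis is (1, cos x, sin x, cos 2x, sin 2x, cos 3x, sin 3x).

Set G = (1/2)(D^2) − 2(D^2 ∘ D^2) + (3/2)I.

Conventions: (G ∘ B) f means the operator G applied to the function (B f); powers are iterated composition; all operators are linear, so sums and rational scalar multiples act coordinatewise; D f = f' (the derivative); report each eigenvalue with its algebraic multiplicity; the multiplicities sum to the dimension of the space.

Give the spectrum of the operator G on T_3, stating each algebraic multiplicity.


image of 1: 3/2
image of cos x: -cos x
image of sin x: -sin x
image of cos 2x: -(65/2)cos 2x
image of sin 2x: -(65/2)sin 2x
image of cos 3x: -165cos 3x
image of sin 3x: -165sin 3x
the matrix is diagonal; its diagonal is (3/2, -1, -1, -65/2, -65/2, -165, -165)
for a triangular matrix the eigenvalues are the diagonal entries, with algebraic multiplicity their repetition count

λ = -165 (multiplicity 2), λ = -65/2 (multiplicity 2), λ = -1 (multiplicity 2), λ = 3/2 (multiplicity 1)


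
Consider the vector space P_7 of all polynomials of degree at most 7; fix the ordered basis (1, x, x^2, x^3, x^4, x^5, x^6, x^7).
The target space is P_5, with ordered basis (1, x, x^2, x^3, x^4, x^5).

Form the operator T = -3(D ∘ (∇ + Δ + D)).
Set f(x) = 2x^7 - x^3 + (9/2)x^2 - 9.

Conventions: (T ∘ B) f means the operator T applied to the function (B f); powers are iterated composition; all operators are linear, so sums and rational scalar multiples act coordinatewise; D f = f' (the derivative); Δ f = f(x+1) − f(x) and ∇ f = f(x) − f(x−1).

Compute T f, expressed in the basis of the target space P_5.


the result is g(x) = -756x^5 - 1680x^3 - 450x - 81

∇ f = 14x^6 - 42x^5 + 70x^4 - 70x^3 + 39x^2 - 2x - 7/2
Δ f = 14x^6 + 42x^5 + 70x^4 + 70x^3 + 39x^2 + 20x + 11/2
D f = 14x^6 - 3x^2 + 9x
(∇ + Δ + D) f = 42x^6 + 140x^4 + 75x^2 + 27x + 2
D (∇ + Δ + D) f = 252x^5 + 560x^3 + 150x + 27
(-3(D ∘ (∇ + Δ + D))) f = -756x^5 - 1680x^3 - 450x - 81


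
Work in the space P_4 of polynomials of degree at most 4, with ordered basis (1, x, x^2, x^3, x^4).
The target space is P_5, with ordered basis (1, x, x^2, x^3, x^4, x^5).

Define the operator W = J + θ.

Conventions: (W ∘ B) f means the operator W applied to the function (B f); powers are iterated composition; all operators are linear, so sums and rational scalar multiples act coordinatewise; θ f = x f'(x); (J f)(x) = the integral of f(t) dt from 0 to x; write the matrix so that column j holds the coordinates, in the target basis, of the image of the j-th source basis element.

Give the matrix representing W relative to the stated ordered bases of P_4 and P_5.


the matrix is [[0, 0, 0, 0, 0]; [1, 1, 0, 0, 0]; [0, 1/2, 2, 0, 0]; [0, 0, 1/3, 3, 0]; [0, 0, 0, 1/4, 4]; [0, 0, 0, 0, 1/5]] (rows listed top to bottom)

image of 1: x
image of x: (1/2)x^2 + x
image of x^2: (1/3)x^3 + 2x^2
image of x^3: (1/4)x^4 + 3x^3
image of x^4: (1/5)x^5 + 4x^4
each image's coordinates form column j of the matrix


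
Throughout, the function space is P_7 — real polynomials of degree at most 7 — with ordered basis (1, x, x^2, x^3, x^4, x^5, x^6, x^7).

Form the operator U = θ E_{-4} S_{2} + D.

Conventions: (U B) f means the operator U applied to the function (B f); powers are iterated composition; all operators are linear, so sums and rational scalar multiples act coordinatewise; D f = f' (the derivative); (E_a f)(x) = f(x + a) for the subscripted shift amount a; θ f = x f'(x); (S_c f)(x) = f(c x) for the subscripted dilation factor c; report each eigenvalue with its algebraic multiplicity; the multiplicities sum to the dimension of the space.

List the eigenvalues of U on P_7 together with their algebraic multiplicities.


λ = 0 (multiplicity 1), λ = 2 (multiplicity 1), λ = 8 (multiplicity 1), λ = 24 (multiplicity 1), λ = 64 (multiplicity 1), λ = 160 (multiplicity 1), λ = 384 (multiplicity 1), λ = 896 (multiplicity 1)

image of 1: 0
image of x: 2x + 1
image of x^2: 8x^2 - 30x
image of x^3: 24x^3 - 189x^2 + 384x
image of x^4: 64x^4 - 764x^3 + 3072x^2 - 4096x
image of x^5: 160x^5 - 2555x^4 + 15360x^3 - 40960x^2 + 40960x
image of x^6: 384x^6 - 7674x^5 + 61440x^4 - 245760x^3 + 491520x^2 - 393216x
image of x^7: 896x^7 - 21497x^6 + 215040x^5 - 1146880x^4 + 3440640x^3 - 5505024x^2 + 3670016x
the matrix is upper triangular; its diagonal is (0, 2, 8, 24, 64, 160, 384, 896)
for a triangular matrix the eigenvalues are the diagonal entries, with algebraic multiplicity their repetition count


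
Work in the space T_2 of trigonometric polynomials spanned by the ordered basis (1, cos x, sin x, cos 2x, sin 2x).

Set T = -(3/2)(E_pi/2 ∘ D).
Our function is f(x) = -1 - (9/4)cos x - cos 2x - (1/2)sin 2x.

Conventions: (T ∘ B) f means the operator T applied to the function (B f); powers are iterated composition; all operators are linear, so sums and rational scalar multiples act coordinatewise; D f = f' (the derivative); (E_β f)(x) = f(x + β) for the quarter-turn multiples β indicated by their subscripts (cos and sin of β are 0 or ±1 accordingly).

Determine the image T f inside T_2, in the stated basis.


the image equals g(x) = -(27/8)cos x - (3/2)cos 2x + 3sin 2x

D f = (9/4)sin x - cos 2x + 2sin 2x
E_pi/2 D f = (9/4)cos x + cos 2x - 2sin 2x
(-(3/2)(E_pi/2 ∘ D)) f = -(27/8)cos x - (3/2)cos 2x + 3sin 2x


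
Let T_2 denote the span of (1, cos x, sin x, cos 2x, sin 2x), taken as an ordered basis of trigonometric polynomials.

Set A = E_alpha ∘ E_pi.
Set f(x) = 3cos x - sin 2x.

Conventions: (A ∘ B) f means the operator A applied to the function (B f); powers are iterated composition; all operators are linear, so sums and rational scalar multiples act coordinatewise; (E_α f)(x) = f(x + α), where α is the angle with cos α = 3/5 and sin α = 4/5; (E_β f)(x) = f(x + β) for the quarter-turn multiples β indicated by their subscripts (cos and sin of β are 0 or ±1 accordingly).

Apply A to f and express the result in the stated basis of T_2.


g(x) = -(9/5)cos x + (12/5)sin x - (24/25)cos 2x + (7/25)sin 2x

E_pi f = -3cos x - sin 2x
E_alpha E_pi f = -(9/5)cos x + (12/5)sin x - (24/25)cos 2x + (7/25)sin 2x


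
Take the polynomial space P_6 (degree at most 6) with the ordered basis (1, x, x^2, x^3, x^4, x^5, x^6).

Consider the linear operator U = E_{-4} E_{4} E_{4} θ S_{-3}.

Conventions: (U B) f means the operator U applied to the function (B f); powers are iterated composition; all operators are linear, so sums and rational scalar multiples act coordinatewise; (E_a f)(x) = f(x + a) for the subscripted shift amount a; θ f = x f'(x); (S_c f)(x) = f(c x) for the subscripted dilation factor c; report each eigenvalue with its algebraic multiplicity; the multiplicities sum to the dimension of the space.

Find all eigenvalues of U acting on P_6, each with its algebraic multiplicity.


image of 1: 0
image of x: -3x - 12
image of x^2: 18x^2 + 144x + 288
image of x^3: -81x^3 - 972x^2 - 3888x - 5184
image of x^4: 324x^4 + 5184x^3 + 31104x^2 + 82944x + 82944
image of x^5: -1215x^5 - 24300x^4 - 194400x^3 - 777600x^2 - 1555200x - 1244160
image of x^6: 4374x^6 + 104976x^5 + 1049760x^4 + 5598720x^3 + 16796160x^2 + 26873856x + 17915904
the matrix is upper triangular; its diagonal is (0, -3, 18, -81, 324, -1215, 4374)
for a triangular matrix the eigenvalues are the diagonal entries, with algebraic multiplicity their repetition count

λ = -1215 (multiplicity 1), λ = -81 (multiplicity 1), λ = -3 (multiplicity 1), λ = 0 (multiplicity 1), λ = 18 (multiplicity 1), λ = 324 (multiplicity 1), λ = 4374 (multiplicity 1)


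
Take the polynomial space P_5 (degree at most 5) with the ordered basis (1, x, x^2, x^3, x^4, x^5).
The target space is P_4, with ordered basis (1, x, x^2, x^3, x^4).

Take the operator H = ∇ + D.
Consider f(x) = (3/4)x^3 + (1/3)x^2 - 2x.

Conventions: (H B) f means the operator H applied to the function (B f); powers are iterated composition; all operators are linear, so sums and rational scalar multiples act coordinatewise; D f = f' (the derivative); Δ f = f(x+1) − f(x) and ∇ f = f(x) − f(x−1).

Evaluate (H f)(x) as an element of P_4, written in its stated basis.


the result is g(x) = (9/2)x^2 - (11/12)x - 43/12

∇ f = (9/4)x^2 - (19/12)x - 19/12
D f = (9/4)x^2 + (2/3)x - 2
(∇ + D) f = (9/2)x^2 - (11/12)x - 43/12


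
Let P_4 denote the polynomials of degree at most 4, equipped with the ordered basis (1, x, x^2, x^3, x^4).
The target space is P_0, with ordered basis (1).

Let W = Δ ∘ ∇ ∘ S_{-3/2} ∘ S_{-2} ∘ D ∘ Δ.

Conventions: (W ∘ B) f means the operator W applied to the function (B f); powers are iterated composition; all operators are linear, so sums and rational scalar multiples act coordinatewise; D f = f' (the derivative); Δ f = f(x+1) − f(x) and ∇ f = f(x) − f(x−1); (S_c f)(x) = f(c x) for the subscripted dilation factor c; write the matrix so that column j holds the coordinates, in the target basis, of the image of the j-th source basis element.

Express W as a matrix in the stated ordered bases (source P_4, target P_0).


the matrix is [[0, 0, 0, 0, 216]] (rows listed top to bottom)

image of 1: 0
image of x: 0
image of x^2: 0
image of x^3: 0
image of x^4: 216
each image's coordinates form column j of the matrix


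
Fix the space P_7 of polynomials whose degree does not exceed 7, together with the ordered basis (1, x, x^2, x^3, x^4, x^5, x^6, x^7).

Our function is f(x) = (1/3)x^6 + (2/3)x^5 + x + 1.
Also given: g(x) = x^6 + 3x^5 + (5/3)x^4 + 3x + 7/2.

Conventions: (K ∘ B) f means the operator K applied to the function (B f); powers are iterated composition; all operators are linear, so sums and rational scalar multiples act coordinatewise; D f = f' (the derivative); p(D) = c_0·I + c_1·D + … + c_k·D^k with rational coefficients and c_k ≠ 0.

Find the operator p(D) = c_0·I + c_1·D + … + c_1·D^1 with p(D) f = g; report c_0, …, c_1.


p(D) = 3·I + (1/2)·D, i.e. c_0 = 3, c_1 = 1/2

D^0 f = (1/3)x^6 + (2/3)x^5 + x + 1
D^1 f = 2x^5 + (10/3)x^4 + 1
matching coefficients of g against c_0 f + c_1 Df + … from the top degree down determines the c_i
solution: c_0 = 3, c_1 = 1/2


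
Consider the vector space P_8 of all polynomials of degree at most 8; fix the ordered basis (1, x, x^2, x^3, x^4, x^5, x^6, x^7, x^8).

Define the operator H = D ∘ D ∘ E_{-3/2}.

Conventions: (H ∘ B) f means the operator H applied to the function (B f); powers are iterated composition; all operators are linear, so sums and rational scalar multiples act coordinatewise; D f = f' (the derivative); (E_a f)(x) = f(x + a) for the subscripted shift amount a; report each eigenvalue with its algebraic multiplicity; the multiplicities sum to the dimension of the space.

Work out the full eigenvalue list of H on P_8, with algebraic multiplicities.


λ = 0 (multiplicity 9)

image of 1: 0
image of x: 0
image of x^2: 2
image of x^3: 6x - 9
image of x^4: 12x^2 - 36x + 27
image of x^5: 20x^3 - 90x^2 + 135x - 135/2
image of x^6: 30x^4 - 180x^3 + 405x^2 - 405x + 1215/8
image of x^7: 42x^5 - 315x^4 + 945x^3 - (2835/2)x^2 + (8505/8)x - 5103/16
image of x^8: 56x^6 - 504x^5 + 1890x^4 - 3780x^3 + (8505/2)x^2 - (5103/2)x + 5103/8
the matrix is upper triangular; its diagonal is (0, 0, 0, 0, 0, 0, 0, 0, 0)
for a triangular matrix the eigenvalues are the diagonal entries, with algebraic multiplicity their repetition count


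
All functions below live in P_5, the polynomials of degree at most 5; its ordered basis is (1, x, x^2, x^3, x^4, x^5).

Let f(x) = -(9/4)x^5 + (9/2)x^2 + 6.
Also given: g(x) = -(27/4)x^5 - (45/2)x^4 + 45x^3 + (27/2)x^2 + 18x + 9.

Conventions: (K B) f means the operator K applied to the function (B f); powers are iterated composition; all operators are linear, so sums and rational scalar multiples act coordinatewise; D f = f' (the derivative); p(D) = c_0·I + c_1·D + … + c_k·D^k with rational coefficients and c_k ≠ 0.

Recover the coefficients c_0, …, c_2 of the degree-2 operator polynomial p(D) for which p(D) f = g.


D^0 f = -(9/4)x^5 + (9/2)x^2 + 6
D^1 f = -(45/4)x^4 + 9x
D^2 f = -45x^3 + 9
matching coefficients of g against c_0 f + c_1 Df + … from the top degree down determines the c_i
solution: c_0 = 3, c_1 = 2, c_2 = -1

p(D) = 3·I + 2·D − D^2, i.e. c_0 = 3, c_1 = 2, c_2 = -1


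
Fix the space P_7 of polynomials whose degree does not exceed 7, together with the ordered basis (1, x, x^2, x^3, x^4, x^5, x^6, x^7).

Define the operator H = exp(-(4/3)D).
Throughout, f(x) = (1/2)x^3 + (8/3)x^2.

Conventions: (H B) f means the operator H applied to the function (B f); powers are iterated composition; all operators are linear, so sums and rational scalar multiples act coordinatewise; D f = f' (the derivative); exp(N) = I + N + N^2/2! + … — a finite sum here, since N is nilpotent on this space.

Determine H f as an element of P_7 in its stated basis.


the result is g(x) = (1/2)x^3 + (2/3)x^2 - (40/9)x + 32/9

order-1 term: -2x^2 - (64/9)x
order-2 term: (8/3)x + 128/27
order-3 term: -32/27
the series for exp(-(4/3)D) f terminates at order 3
exp(-(4/3)D) f = (1/2)x^3 + (2/3)x^2 - (40/9)x + 32/9


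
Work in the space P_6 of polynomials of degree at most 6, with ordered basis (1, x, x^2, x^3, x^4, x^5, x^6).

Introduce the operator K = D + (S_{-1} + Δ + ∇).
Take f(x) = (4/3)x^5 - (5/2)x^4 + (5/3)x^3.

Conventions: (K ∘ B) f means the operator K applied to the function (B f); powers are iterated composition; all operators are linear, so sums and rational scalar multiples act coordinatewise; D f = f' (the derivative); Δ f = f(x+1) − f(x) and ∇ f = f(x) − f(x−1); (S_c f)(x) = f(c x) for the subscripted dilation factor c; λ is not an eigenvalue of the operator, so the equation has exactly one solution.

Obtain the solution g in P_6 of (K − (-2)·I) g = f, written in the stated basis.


write g with unknown coordinates in the stated basis and equate coefficients in (K − (-2)·I) g = f
solving from the highest basis element down gives g = (4/3)x^5 - (15/2)x^4 + (275/3)x^3 - (2555/9)x^2 + (5290/3)x - 5476/3
check: K g = -(4/3)x^5 + (25/2)x^4 - (545/3)x^3 + (5110/9)x^2 - (10580/3)x + 10952/3
so K g − (-2)·g = (4/3)x^5 - (5/2)x^4 + (5/3)x^3 = f ✓

the image equals g(x) = (4/3)x^5 - (15/2)x^4 + (275/3)x^3 - (2555/9)x^2 + (5290/3)x - 5476/3


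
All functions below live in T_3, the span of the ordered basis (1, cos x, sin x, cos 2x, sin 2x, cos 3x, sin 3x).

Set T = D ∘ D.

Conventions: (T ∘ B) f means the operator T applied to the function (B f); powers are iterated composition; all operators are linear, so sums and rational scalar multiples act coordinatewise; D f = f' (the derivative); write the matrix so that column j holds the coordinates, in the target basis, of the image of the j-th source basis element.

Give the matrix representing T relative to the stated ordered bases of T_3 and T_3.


image of 1: 0
image of cos x: -cos x
image of sin x: -sin x
image of cos 2x: -4cos 2x
image of sin 2x: -4sin 2x
image of cos 3x: -9cos 3x
image of sin 3x: -9sin 3x
each image's coordinates form column j of the matrix

the matrix is [[0, 0, 0, 0, 0, 0, 0]; [0, -1, 0, 0, 0, 0, 0]; [0, 0, -1, 0, 0, 0, 0]; [0, 0, 0, -4, 0, 0, 0]; [0, 0, 0, 0, -4, 0, 0]; [0, 0, 0, 0, 0, -9, 0]; [0, 0, 0, 0, 0, 0, -9]] (rows listed top to bottom)


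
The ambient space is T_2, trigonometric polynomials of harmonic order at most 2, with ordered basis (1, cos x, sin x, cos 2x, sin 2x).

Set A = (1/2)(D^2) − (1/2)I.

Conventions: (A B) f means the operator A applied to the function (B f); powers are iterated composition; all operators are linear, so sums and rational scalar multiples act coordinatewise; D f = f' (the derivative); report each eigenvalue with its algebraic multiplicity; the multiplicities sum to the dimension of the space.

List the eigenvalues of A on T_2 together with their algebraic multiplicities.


image of 1: -1/2
image of cos x: -cos x
image of sin x: -sin x
image of cos 2x: -(5/2)cos 2x
image of sin 2x: -(5/2)sin 2x
the matrix is diagonal; its diagonal is (-1/2, -1, -1, -5/2, -5/2)
for a triangular matrix the eigenvalues are the diagonal entries, with algebraic multiplicity their repetition count

λ = -5/2 (multiplicity 2), λ = -1 (multiplicity 2), λ = -1/2 (multiplicity 1)


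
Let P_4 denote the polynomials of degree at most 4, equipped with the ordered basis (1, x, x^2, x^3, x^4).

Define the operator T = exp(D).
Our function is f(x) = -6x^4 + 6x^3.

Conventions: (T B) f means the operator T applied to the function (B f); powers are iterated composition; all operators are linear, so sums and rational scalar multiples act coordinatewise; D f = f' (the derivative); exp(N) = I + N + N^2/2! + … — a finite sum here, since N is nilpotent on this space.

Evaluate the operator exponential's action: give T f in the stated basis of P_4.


order-1 term: -24x^3 + 18x^2
order-2 term: -36x^2 + 18x
order-3 term: -24x + 6
order-4 term: -6
the series for exp(D) f terminates at order 4
exp(D) f = -6x^4 - 18x^3 - 18x^2 - 6x

g(x) = -6x^4 - 18x^3 - 18x^2 - 6x


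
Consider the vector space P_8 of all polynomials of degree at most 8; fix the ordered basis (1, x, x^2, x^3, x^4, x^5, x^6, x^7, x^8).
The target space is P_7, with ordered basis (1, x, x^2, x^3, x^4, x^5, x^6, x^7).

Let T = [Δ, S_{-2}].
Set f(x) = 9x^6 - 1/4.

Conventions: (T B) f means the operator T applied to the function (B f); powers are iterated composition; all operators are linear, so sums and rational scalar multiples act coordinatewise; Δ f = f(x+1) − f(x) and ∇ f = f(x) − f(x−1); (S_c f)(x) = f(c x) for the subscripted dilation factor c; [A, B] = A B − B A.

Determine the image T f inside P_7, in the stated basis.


S_{-2} f = 576x^6 - 1/4
Δ S_{-2} f = 3456x^5 + 8640x^4 + 11520x^3 + 8640x^2 + 3456x + 576
Δ f = 54x^5 + 135x^4 + 180x^3 + 135x^2 + 54x + 9
S_{-2} Δ f = -1728x^5 + 2160x^4 - 1440x^3 + 540x^2 - 108x + 9
[Δ, S_{-2}] f = 5184x^5 + 6480x^4 + 12960x^3 + 8100x^2 + 3564x + 567

the image equals g(x) = 5184x^5 + 6480x^4 + 12960x^3 + 8100x^2 + 3564x + 567


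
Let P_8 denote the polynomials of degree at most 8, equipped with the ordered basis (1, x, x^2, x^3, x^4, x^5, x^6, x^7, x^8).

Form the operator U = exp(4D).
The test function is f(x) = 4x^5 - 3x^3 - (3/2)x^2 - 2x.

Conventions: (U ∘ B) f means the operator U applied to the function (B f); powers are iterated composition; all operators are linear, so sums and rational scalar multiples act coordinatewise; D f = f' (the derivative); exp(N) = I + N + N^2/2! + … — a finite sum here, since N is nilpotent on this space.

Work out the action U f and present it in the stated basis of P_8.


order-1 term: 80x^4 - 36x^2 - 12x - 8
order-2 term: 640x^3 - 144x - 24
order-3 term: 2560x^2 - 192
order-4 term: 5120x
order-5 term: 4096
the series for exp(4D) f terminates at order 5
exp(4D) f = 4x^5 + 80x^4 + 637x^3 + (5045/2)x^2 + 4962x + 3872

the image equals g(x) = 4x^5 + 80x^4 + 637x^3 + (5045/2)x^2 + 4962x + 3872


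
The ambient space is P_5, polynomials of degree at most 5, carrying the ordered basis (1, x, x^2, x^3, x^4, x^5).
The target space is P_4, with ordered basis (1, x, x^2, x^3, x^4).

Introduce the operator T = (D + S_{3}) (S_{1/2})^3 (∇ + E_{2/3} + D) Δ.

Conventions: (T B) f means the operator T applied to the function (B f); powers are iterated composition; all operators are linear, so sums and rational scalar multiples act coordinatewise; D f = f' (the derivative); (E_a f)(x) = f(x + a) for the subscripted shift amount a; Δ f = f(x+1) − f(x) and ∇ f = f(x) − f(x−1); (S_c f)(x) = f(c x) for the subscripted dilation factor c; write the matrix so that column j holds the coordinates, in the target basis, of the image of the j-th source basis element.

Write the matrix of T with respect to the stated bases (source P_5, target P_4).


the matrix is [[0, 1, 79/12, 233/24, 464/27, 16963/648]; [0, 0, 3/4, 231/32, 195/16, 995/36]; [0, 0, 0, 27/64, 687/128, 2735/256]; [0, 0, 0, 0, 27/128, 3425/1024]; [0, 0, 0, 0, 0, 405/4096]] (rows listed top to bottom)

image of 1: 0
image of x: 1
image of x^2: (3/4)x + 79/12
image of x^3: (27/64)x^2 + (231/32)x + 233/24
image of x^4: (27/128)x^3 + (687/128)x^2 + (195/16)x + 464/27
image of x^5: (405/4096)x^4 + (3425/1024)x^3 + (2735/256)x^2 + (995/36)x + 16963/648
each image's coordinates form column j of the matrix


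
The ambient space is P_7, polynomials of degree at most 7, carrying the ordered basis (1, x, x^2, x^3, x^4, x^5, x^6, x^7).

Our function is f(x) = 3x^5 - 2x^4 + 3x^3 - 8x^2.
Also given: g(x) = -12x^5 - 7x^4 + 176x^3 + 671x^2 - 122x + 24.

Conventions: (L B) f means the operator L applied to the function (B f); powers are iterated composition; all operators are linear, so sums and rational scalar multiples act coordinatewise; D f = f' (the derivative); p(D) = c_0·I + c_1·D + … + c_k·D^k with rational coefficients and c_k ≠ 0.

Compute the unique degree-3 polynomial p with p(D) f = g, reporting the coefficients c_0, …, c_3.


p(D) = -4·I − D + 3·D^2 + 4·D^3, i.e. c_0 = -4, c_1 = -1, c_2 = 3, c_3 = 4

D^0 f = 3x^5 - 2x^4 + 3x^3 - 8x^2
D^1 f = 15x^4 - 8x^3 + 9x^2 - 16x
D^2 f = 60x^3 - 24x^2 + 18x - 16
D^3 f = 180x^2 - 48x + 18
matching coefficients of g against c_0 f + c_1 Df + … from the top degree down determines the c_i
solution: c_0 = -4, c_1 = -1, c_2 = 3, c_3 = 4


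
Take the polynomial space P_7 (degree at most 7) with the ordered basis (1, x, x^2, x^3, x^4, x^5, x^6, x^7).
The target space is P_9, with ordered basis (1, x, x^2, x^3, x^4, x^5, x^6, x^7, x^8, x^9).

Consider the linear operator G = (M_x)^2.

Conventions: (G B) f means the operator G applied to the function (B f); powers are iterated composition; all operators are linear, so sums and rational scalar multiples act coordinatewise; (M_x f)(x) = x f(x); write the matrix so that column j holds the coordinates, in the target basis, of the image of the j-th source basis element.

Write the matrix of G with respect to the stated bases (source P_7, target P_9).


the matrix is [[0, 0, 0, 0, 0, 0, 0, 0]; [0, 0, 0, 0, 0, 0, 0, 0]; [1, 0, 0, 0, 0, 0, 0, 0]; [0, 1, 0, 0, 0, 0, 0, 0]; [0, 0, 1, 0, 0, 0, 0, 0]; [0, 0, 0, 1, 0, 0, 0, 0]; [0, 0, 0, 0, 1, 0, 0, 0]; [0, 0, 0, 0, 0, 1, 0, 0]; [0, 0, 0, 0, 0, 0, 1, 0]; [0, 0, 0, 0, 0, 0, 0, 1]] (rows listed top to bottom)

image of 1: x^2
image of x: x^3
image of x^2: x^4
image of x^3: x^5
image of x^4: x^6
image of x^5: x^7
image of x^6: x^8
image of x^7: x^9
each image's coordinates form column j of the matrix


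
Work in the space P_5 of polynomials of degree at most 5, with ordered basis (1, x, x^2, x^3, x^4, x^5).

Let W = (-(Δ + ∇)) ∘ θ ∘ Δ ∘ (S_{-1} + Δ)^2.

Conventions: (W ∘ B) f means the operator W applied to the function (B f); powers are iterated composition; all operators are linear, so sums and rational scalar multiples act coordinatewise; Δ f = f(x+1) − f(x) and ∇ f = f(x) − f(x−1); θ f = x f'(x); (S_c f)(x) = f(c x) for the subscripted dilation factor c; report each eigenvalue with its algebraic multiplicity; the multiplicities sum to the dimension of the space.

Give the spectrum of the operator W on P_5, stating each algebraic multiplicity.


λ = 0 (multiplicity 6)

image of 1: 0
image of x: 0
image of x^2: -4
image of x^3: -24x - 6
image of x^4: -72x^2 - 48x - 128
image of x^5: -160x^3 - 180x^2 - 240x - 310
the matrix is upper triangular; its diagonal is (0, 0, 0, 0, 0, 0)
for a triangular matrix the eigenvalues are the diagonal entries, with algebraic multiplicity their repetition count


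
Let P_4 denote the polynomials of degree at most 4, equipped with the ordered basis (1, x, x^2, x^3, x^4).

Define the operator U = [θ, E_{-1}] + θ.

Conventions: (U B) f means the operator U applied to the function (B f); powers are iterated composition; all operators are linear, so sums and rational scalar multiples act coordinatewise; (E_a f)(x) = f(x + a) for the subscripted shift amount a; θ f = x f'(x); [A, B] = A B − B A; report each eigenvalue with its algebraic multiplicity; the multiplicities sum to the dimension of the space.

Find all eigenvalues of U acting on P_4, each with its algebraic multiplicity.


image of 1: 0
image of x: x + 1
image of x^2: 2x^2 + 2x - 2
image of x^3: 3x^3 + 3x^2 - 6x + 3
image of x^4: 4x^4 + 4x^3 - 12x^2 + 12x - 4
the matrix is upper triangular; its diagonal is (0, 1, 2, 3, 4)
for a triangular matrix the eigenvalues are the diagonal entries, with algebraic multiplicity their repetition count

λ = 0 (multiplicity 1), λ = 1 (multiplicity 1), λ = 2 (multiplicity 1), λ = 3 (multiplicity 1), λ = 4 (multiplicity 1)


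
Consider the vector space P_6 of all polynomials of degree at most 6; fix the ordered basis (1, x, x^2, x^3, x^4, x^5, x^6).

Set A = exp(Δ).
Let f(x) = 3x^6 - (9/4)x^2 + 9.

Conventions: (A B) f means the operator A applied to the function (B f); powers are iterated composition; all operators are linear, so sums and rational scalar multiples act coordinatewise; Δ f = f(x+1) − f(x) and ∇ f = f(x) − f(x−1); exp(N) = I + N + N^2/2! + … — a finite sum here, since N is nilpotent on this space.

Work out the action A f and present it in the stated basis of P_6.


order-1 term: 18x^5 + 45x^4 + 60x^3 + 45x^2 + (27/2)x + 3/4
order-2 term: 45x^4 + 180x^3 + 315x^2 + 270x + 363/4
order-3 term: 60x^3 + 270x^2 + 450x + 270
order-4 term: 45x^2 + 180x + 195
order-5 term: 18x + 45
order-6 term: 3
the series for exp(Δ) f terminates at order 6
exp(Δ) f = 3x^6 + 18x^5 + 90x^4 + 300x^3 + (2691/4)x^2 + (1863/2)x + 1227/2

the result is g(x) = 3x^6 + 18x^5 + 90x^4 + 300x^3 + (2691/4)x^2 + (1863/2)x + 1227/2


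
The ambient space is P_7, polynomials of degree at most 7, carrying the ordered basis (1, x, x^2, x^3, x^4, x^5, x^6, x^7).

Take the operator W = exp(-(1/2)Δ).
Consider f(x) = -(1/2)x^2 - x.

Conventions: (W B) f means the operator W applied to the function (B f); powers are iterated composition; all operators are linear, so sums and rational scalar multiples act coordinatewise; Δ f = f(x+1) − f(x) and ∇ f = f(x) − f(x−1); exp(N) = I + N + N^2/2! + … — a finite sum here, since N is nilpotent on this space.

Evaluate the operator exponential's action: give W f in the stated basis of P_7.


the result is g(x) = -(1/2)x^2 - (1/2)x + 5/8

order-1 term: (1/2)x + 3/4
order-2 term: -1/8
the series for exp(-(1/2)Δ) f terminates at order 2
exp(-(1/2)Δ) f = -(1/2)x^2 - (1/2)x + 5/8


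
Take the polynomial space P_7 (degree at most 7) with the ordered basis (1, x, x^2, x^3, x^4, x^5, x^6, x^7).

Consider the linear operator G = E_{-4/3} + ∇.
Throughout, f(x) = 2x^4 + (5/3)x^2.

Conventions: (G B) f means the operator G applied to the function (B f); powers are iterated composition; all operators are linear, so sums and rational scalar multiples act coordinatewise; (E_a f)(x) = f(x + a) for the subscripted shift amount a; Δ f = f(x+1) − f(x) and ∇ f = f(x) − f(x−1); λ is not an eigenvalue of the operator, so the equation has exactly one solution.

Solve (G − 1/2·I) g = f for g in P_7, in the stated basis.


write g with unknown coordinates in the stated basis and equate coefficients in (G − 1/2·I) g = f
solving from the highest basis element down gives g = 4x^4 + (32/3)x^3 - (38/3)x^2 - (616/27)x + 148/9
check: G g = 4x^4 + (16/3)x^3 - (14/3)x^2 - (308/27)x + 74/9
so G g − 1/2·g = 2x^4 + (5/3)x^2 = f ✓

g(x) = 4x^4 + (32/3)x^3 - (38/3)x^2 - (616/27)x + 148/9


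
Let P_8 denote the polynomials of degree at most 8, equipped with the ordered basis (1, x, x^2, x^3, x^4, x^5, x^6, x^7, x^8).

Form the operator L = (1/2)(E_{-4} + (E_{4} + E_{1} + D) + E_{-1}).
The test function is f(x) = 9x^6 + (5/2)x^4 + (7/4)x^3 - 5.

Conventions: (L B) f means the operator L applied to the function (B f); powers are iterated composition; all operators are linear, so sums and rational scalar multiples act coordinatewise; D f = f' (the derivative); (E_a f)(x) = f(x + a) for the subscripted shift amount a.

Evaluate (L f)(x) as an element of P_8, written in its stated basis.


E_{-4} f = 9x^6 - 216x^5 + (4325/2)x^4 - (46233/4)x^3 + 34779x^2 - 55852x + 37387
E_{4} f = 9x^6 + 216x^5 + (4325/2)x^4 + (46247/4)x^3 + 34821x^2 + 56020x + 37611
E_{1} f = 9x^6 + 54x^5 + (275/2)x^4 + (767/4)x^3 + (621/4)x^2 + (277/4)x + 33/4
D f = 54x^5 + 10x^3 + (21/4)x^2
(E_{4} + E_{1} + D) f = 18x^6 + 324x^5 + 2300x^4 + (23527/2)x^3 + (69963/2)x^2 + (224357/4)x + 150477/4
E_{-1} f = 9x^6 - 54x^5 + (275/2)x^4 - (753/4)x^3 + (579/4)x^2 - (235/4)x + 19/4
(E_{-4} + (E_{4} + E_{1} + D) + E_{-1}) f = 36x^6 + 54x^5 + 4600x^4 + 17x^3 + (279621/4)x^2 + (357/2)x + 75011
((1/2)(E_{-4} + (E_{4} + E_{1} + D) + E_{-1})) f = 18x^6 + 27x^5 + 2300x^4 + (17/2)x^3 + (279621/8)x^2 + (357/4)x + 75011/2

the result is g(x) = 18x^6 + 27x^5 + 2300x^4 + (17/2)x^3 + (279621/8)x^2 + (357/4)x + 75011/2


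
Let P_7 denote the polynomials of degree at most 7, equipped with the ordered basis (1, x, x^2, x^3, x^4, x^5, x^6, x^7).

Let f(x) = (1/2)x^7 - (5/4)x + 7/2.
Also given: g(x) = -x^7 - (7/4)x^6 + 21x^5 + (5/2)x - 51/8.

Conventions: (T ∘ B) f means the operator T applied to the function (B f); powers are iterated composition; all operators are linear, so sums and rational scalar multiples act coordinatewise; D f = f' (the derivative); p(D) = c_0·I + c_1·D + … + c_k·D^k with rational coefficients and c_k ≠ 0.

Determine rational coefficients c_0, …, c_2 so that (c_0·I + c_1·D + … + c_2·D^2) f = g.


p(D) = -2·I − (1/2)·D + D^2, i.e. c_0 = -2, c_1 = -1/2, c_2 = 1

D^0 f = (1/2)x^7 - (5/4)x + 7/2
D^1 f = (7/2)x^6 - 5/4
D^2 f = 21x^5
matching coefficients of g against c_0 f + c_1 Df + … from the top degree down determines the c_i
solution: c_0 = -2, c_1 = -1/2, c_2 = 1


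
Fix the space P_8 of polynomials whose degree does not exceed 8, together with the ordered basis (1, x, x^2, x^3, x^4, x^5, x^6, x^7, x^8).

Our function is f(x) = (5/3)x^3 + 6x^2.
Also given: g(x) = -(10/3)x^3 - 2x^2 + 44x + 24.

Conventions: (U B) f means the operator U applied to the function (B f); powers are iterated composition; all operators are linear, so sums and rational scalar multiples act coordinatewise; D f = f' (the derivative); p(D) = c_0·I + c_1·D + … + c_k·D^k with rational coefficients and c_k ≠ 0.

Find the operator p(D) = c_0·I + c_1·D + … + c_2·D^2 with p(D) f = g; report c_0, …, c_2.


c_0 = -2, c_1 = 2, c_2 = 2

D^0 f = (5/3)x^3 + 6x^2
D^1 f = 5x^2 + 12x
D^2 f = 10x + 12
matching coefficients of g against c_0 f + c_1 Df + … from the top degree down determines the c_i
solution: c_0 = -2, c_1 = 2, c_2 = 2


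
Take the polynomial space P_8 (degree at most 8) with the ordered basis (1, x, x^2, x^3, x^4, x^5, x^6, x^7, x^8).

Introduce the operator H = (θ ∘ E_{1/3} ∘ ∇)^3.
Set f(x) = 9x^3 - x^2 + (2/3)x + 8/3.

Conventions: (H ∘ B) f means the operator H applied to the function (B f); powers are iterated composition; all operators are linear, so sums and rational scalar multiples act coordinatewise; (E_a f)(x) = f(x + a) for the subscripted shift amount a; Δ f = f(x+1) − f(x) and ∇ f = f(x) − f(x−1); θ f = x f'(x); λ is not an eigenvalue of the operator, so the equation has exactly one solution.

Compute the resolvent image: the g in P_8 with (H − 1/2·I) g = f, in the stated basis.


the result is g(x) = -18x^3 + 2x^2 - (4/3)x - 16/3

write g with unknown coordinates in the stated basis and equate coefficients in (H − 1/2·I) g = f
solving from the highest basis element down gives g = -18x^3 + 2x^2 - (4/3)x - 16/3
check: H g = 0
so H g − 1/2·g = 9x^3 - x^2 + (2/3)x + 8/3 = f ✓


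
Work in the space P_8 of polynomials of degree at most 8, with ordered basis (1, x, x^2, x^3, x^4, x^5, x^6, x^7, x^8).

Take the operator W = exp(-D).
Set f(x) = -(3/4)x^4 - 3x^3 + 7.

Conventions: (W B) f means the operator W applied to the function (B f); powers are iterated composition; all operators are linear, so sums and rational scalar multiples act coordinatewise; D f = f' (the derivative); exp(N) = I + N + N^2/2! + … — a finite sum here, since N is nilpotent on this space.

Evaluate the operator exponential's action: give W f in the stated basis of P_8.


g(x) = -(3/4)x^4 + (9/2)x^2 - 6x + 37/4

order-1 term: 3x^3 + 9x^2
order-2 term: -(9/2)x^2 - 9x
order-3 term: 3x + 3
order-4 term: -3/4
the series for exp(-D) f terminates at order 4
exp(-D) f = -(3/4)x^4 + (9/2)x^2 - 6x + 37/4


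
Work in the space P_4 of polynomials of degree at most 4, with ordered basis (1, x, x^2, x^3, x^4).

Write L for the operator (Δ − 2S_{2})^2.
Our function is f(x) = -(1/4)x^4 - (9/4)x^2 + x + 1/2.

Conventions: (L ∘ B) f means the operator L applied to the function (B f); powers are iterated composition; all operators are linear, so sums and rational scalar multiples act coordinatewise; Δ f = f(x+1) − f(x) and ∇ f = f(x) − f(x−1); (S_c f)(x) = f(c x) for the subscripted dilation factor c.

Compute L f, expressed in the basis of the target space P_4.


Δ f = -x^3 - (3/2)x^2 - (11/2)x - 3/2
S_{2} f = -4x^4 - 9x^2 + 2x + 1/2
(-2S_{2}) f = 8x^4 + 18x^2 - 4x - 1
(Δ − 2S_{2}) f = 8x^4 - x^3 + (33/2)x^2 - (19/2)x - 5/2
Δ (Δ − 2S_{2}) f = 32x^3 + 45x^2 + 62x + 14
S_{2} (Δ − 2S_{2}) f = 128x^4 - 8x^3 + 66x^2 - 19x - 5/2
(-2S_{2}) (Δ − 2S_{2}) f = -256x^4 + 16x^3 - 132x^2 + 38x + 5
(Δ − 2S_{2}) (Δ − 2S_{2}) f = -256x^4 + 48x^3 - 87x^2 + 100x + 19

g(x) = -256x^4 + 48x^3 - 87x^2 + 100x + 19


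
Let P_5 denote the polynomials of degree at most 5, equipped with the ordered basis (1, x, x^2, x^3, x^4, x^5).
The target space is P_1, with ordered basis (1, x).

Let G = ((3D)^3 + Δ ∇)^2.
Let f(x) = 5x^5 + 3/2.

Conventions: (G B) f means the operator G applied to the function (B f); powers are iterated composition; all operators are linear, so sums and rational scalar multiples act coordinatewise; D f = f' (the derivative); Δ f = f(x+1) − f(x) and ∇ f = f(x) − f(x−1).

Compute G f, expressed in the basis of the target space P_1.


the image equals g(x) = 600x + 32400

D f = 25x^4
(3D) f = 75x^4
D (3D) f = 300x^3
(3D) (3D) f = 900x^3
D (3D) (3D) f = 2700x^2
(3D) (3D) (3D) f = 8100x^2
∇ f = 25x^4 - 50x^3 + 50x^2 - 25x + 5
Δ ∇ f = 100x^3 + 50x
((3D)^3 + Δ ∇) f = 100x^3 + 8100x^2 + 50x
D ((3D)^3 + Δ ∇) f = 300x^2 + 16200x + 50
(3D) ((3D)^3 + Δ ∇) f = 900x^2 + 48600x + 150
D (3D) ((3D)^3 + Δ ∇) f = 1800x + 48600
(3D) (3D) ((3D)^3 + Δ ∇) f = 5400x + 145800
D (3D) (3D) ((3D)^3 + Δ ∇) f = 5400
(3D) (3D) (3D) ((3D)^3 + Δ ∇) f = 16200
∇ ((3D)^3 + Δ ∇) f = 300x^2 + 15900x - 7950
Δ ∇ ((3D)^3 + Δ ∇) f = 600x + 16200
((3D)^3 + Δ ∇) ((3D)^3 + Δ ∇) f = 600x + 32400


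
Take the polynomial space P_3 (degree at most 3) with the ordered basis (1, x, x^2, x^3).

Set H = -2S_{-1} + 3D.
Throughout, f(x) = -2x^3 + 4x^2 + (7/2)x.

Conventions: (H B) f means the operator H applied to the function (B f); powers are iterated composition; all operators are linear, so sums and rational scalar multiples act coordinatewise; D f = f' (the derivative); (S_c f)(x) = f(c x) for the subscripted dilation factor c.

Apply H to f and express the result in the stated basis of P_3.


S_{-1} f = 2x^3 + 4x^2 - (7/2)x
(-2S_{-1}) f = -4x^3 - 8x^2 + 7x
D f = -6x^2 + 8x + 7/2
(3D) f = -18x^2 + 24x + 21/2
(-2S_{-1} + 3D) f = -4x^3 - 26x^2 + 31x + 21/2

the result is g(x) = -4x^3 - 26x^2 + 31x + 21/2


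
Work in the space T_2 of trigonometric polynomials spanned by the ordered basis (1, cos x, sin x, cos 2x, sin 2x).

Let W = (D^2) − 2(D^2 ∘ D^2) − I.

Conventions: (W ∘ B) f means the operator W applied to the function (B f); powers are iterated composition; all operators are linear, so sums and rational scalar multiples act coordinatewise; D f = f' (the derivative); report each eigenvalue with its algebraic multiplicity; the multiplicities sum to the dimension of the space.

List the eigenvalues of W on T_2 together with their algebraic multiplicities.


λ = -37 (multiplicity 2), λ = -4 (multiplicity 2), λ = -1 (multiplicity 1)

image of 1: -1
image of cos x: -4cos x
image of sin x: -4sin x
image of cos 2x: -37cos 2x
image of sin 2x: -37sin 2x
the matrix is diagonal; its diagonal is (-1, -4, -4, -37, -37)
for a triangular matrix the eigenvalues are the diagonal entries, with algebraic multiplicity their repetition count


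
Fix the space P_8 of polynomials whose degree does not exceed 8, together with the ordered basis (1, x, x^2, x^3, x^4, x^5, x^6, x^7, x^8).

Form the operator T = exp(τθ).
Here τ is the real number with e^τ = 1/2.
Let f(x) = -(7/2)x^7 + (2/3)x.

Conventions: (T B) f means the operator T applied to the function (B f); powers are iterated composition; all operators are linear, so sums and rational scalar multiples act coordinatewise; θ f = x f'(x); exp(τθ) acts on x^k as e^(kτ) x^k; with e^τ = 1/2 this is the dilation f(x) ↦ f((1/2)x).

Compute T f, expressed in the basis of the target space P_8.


exp(τθ) x^k = e^(kτ) x^k; with e^τ = 1/2 this sends x^k to (1/2)^k x^k
x ↦ 1/2 x
x^7 ↦ 1/128 x^7
applying this coordinatewise to f: exp(τθ) f = -(7/256)x^7 + (1/3)x

g(x) = -(7/256)x^7 + (1/3)x


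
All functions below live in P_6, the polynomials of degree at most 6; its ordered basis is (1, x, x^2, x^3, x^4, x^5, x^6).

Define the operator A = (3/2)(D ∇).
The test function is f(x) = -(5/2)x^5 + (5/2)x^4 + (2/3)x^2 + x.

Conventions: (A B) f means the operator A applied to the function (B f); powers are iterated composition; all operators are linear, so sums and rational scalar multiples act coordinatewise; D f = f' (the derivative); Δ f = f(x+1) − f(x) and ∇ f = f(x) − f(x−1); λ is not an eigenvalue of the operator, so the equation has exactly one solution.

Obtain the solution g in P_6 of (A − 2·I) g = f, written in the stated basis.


write g with unknown coordinates in the stated basis and equate coefficients in (A − 2·I) g = f
solving from the highest basis element down gives g = (5/4)x^5 - (5/4)x^4 + (75/4)x^3 - (953/24)x^2 + (911/8)x - 1763/16
check: A g = (75/2)x^3 - (315/4)x^2 + (915/4)x - 1763/8
so A g − 2·g = -(5/2)x^5 + (5/2)x^4 + (2/3)x^2 + x = f ✓

the result is g(x) = (5/4)x^5 - (5/4)x^4 + (75/4)x^3 - (953/24)x^2 + (911/8)x - 1763/16


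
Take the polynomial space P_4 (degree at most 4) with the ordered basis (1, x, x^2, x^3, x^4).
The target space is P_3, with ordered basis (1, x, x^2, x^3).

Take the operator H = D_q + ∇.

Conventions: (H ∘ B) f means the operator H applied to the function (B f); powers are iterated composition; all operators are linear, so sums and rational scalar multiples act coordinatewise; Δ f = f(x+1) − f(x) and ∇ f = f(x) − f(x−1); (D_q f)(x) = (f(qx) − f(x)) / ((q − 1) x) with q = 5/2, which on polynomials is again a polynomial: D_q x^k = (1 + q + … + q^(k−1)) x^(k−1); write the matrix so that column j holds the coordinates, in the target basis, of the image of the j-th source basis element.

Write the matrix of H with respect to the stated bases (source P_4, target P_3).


the matrix is [[0, 2, -1, 1, -1]; [0, 0, 11/2, -3, 4]; [0, 0, 0, 51/4, -6]; [0, 0, 0, 0, 235/8]] (rows listed top to bottom)

image of 1: 0
image of x: 2
image of x^2: (11/2)x - 1
image of x^3: (51/4)x^2 - 3x + 1
image of x^4: (235/8)x^3 - 6x^2 + 4x - 1
each image's coordinates form column j of the matrix


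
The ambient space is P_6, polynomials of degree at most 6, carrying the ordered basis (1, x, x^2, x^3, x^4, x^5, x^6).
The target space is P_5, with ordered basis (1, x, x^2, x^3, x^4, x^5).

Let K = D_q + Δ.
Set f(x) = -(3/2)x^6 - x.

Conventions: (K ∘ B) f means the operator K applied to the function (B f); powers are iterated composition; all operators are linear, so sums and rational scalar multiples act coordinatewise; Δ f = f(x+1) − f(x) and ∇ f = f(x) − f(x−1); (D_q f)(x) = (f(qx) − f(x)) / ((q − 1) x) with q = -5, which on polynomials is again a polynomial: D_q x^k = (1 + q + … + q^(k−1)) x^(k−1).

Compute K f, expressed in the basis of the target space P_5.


g(x) = 3897x^5 - (45/2)x^4 - 30x^3 - (45/2)x^2 - 9x - 7/2

D_q f = 3906x^5 - 1
Δ f = -9x^5 - (45/2)x^4 - 30x^3 - (45/2)x^2 - 9x - 5/2
(D_q + Δ) f = 3897x^5 - (45/2)x^4 - 30x^3 - (45/2)x^2 - 9x - 7/2
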